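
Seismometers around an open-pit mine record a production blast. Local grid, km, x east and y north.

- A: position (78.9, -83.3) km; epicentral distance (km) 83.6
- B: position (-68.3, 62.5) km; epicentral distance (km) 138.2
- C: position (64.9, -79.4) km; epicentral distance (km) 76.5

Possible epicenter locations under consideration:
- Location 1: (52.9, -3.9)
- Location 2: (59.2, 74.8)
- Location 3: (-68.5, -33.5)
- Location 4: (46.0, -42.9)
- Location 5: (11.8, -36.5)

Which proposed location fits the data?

Location 1

For each candidate, compare |candidate − station| to the reported distance:
Location 1: residuals A 0.1, B 0.0, C 0.1 → max 0.1 km
Location 2: residuals A 75.7, B 10.1, C 77.8 → max 77.8 km
Location 3: residuals A 72.0, B 42.2, C 64.6 → max 72.0 km
Location 4: residuals A 31.5, B 17.3, C 35.4 → max 35.4 km
Location 5: residuals A 1.8, B 10.9, C 8.2 → max 10.9 km
Only Location 1 has all residuals ≈ 0.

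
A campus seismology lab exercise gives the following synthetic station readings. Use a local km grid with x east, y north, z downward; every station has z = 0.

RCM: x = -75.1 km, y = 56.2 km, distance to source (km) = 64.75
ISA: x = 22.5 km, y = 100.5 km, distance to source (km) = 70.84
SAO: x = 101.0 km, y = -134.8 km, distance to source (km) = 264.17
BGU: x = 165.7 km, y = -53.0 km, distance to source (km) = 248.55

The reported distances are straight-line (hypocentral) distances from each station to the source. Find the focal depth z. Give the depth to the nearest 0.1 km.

depth ≈ 39.5 km

Each station gives a sphere (x−x_i)² + (y−y_i)² + z² = d_i² (stations at z=0).
Subtracting the RCM sphere from ISA and SAO: z² cancels, leaving linear equations in x and y:
195.2 x + 88.6 y = 982.31
352.2 x − 382.0 y = -46019.64
Solving: x ≈ -35.001, y ≈ 88.200 km (keep extra digits for the depth step; rounded: -35.0, 88.2).
Then from the RCM sphere: z² = 64.75² − (x + 75.1)² − (y − 56.2)² with x = -35.001, y = 88.200, so z ≈ 39.505 ≈ 39.5 km.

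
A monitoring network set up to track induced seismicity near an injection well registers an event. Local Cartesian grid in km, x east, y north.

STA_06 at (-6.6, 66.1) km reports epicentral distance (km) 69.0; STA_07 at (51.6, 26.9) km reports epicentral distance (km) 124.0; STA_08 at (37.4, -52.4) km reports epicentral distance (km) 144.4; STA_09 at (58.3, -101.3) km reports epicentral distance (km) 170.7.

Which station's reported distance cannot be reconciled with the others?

Solve using three stations at a time. Using STA_06, STA_07, STA_08 (subtract circle equations pairwise → linear system) gives (x, y) ≈ (-71.4, 42.5).
Distances from that point to each station vs reported:
  STA_06: calculated 68.9 vs reported 69.0 → residual 0.1 km
  STA_07: calculated 124.0 vs reported 124.0 → residual 0.0 km
  STA_08: calculated 144.4 vs reported 144.4 → residual 0.0 km
  STA_09: calculated 193.6 vs reported 170.7 → residual 22.9 km
STA_06, STA_07, STA_08 are mutually consistent (residuals ≈ 0); STA_09 is off by 22.9 km.

STA_09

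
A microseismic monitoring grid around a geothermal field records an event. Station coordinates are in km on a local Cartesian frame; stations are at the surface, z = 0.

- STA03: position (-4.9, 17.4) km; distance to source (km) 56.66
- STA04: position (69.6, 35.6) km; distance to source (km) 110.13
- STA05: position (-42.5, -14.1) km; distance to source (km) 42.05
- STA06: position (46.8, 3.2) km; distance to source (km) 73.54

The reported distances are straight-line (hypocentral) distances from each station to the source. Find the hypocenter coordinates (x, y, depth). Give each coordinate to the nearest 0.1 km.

Each station gives a sphere (x−x_i)² + (y−y_i)² + z² = d_i² (stations at z=0).
Subtracting the STA03 sphere from STA04 and STA05: z² cancels, leaving linear equations in x and y:
149.0 x + 36.4 y = -3133.51
-75.2 x − 63.0 y = 3120.44
Solving: x ≈ -12.606, y ≈ -34.484 km (keep extra digits for the depth step; rounded: -12.6, -34.5).
Then from the STA03 sphere: z² = 56.66² − (x + 4.9)² − (y − 17.4)² with x = -12.606, y = -34.484, so z ≈ 21.425 ≈ 21.4 km.
Check against STA06 (with the unrounded solution): distance 73.54 ≈ 73.54 km. ✓

(-12.6, -34.5, 21.4)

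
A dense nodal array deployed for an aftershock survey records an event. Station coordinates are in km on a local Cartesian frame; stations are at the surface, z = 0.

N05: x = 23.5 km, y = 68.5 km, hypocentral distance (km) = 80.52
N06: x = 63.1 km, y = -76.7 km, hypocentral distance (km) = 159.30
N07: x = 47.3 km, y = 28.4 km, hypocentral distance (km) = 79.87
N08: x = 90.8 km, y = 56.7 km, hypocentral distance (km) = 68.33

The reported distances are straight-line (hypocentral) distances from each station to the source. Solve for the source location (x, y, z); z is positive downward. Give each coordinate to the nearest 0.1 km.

x ≈ 71.7 km, y ≈ 68.7 km, depth ≈ 64.5 km

Each station gives a sphere (x−x_i)² + (y−y_i)² + z² = d_i² (stations at z=0).
Subtracting the N05 sphere from N06 and N07: z² cancels, leaving linear equations in x and y:
79.2 x − 290.4 y = -14273.02
47.6 x − 80.2 y = -2096.40
Solving: x ≈ 71.729, y ≈ 68.712 km (keep extra digits for the depth step; rounded: 71.7, 68.7).
Then from the N05 sphere: z² = 80.52² − (x − 23.5)² − (y − 68.5)² with x = 71.729, y = 68.712, so z ≈ 64.478 ≈ 64.5 km.
Check against N08 (with the unrounded solution): distance 68.30 ≈ 68.33 km. ✓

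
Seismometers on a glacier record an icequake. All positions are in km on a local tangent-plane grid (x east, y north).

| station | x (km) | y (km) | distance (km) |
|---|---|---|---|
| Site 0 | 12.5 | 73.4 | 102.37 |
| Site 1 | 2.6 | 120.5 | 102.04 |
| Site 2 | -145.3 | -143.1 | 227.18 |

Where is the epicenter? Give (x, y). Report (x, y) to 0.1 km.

Circle about each station: (x − 12.5)² + (y − 73.4)² = 102.37²; (x − 2.6)² + (y − 120.5)² = 102.04²; (x + 145.3)² + (y + 143.1)² = 227.18².
Subtracting pairs of circle equations eliminates x²+y² and gives linear equations (the radical axes):
-19.8 x + 94.2 y = 9050.66
-315.6 x − 433.0 y = -5085.25
Solving the 2×2 system: x ≈ -89.8, y ≈ 77.2 km.

-89.8 km east, 77.2 km north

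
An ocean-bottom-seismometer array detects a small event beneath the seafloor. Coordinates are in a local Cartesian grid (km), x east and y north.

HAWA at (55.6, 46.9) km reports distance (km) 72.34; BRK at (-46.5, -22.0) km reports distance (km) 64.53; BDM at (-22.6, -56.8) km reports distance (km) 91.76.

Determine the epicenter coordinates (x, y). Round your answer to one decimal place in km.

Circle about each station: (x − 55.6)² + (y − 46.9)² = 72.34²; (x + 46.5)² + (y + 22.0)² = 64.53²; (x + 22.6)² + (y + 56.8)² = 91.76².
Subtracting the HAWA equation from the BRK and BDM equations removes the quadratic terms:
-204.2 x − 137.8 y = -1575.77
-156.4 x − 207.4 y = -4740.79
Solving the 2×2 system: x ≈ -15.7, y ≈ 34.7 km.

-15.7 km east, 34.7 km north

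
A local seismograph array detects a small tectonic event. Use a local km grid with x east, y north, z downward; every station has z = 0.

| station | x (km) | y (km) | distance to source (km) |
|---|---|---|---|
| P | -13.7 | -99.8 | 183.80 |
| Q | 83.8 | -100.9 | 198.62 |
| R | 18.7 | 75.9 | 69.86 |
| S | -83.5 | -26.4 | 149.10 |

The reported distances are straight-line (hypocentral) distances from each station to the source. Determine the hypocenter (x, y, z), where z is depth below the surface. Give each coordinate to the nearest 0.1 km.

x ≈ 7.9 km, y ≈ 69.3 km, depth ≈ 68.7 km

Each station gives a sphere (x−x_i)² + (y−y_i)² + z² = d_i² (stations at z=0).
Subtracting the P sphere from Q and R: z² cancels, leaving linear equations in x and y:
195.0 x − 2.2 y = 1388.06
64.8 x + 351.4 y = 24864.79
Solving: x ≈ 7.900, y ≈ 69.302 km (keep extra digits for the depth step; rounded: 7.9, 69.3).
Then from the P sphere: z² = 183.80² − (x + 13.7)² − (y + 99.8)² with x = 7.900, y = 69.302, so z ≈ 68.705 ≈ 68.7 km.
Check against S (with the unrounded solution): distance 149.11 ≈ 149.10 km. ✓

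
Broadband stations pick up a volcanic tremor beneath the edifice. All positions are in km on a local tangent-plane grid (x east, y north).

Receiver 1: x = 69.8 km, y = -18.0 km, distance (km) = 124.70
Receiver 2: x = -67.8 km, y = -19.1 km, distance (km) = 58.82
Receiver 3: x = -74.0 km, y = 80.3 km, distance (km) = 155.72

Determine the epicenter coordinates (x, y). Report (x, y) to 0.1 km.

Circle about each station: (x − 69.8)² + (y + 18.0)² = 124.70²; (x + 67.8)² + (y + 19.1)² = 58.82²; (x + 74.0)² + (y − 80.3)² = 155.72².
Subtracting the Receiver 1 equation from the Receiver 2 and Receiver 3 equations removes the quadratic terms:
-275.2 x − 2.2 y = 11855.91
-287.6 x + 196.6 y = -1970.58
Solving the 2×2 system: x ≈ -42.5, y ≈ -72.2 km.
Check against Receiver 1 (with the unrounded x, y): √((x − 69.8)²+(y + 18.0)²) = 124.70 ≈ 124.70 km. ✓

(-42.5, -72.2)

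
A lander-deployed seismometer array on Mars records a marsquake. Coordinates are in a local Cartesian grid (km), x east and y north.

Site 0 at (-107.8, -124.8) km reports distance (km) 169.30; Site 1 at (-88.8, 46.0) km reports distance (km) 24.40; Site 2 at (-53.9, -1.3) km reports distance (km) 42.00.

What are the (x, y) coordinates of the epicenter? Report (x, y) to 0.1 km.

Circle about each station: (x + 107.8)² + (y + 124.8)² = 169.30²; (x + 88.8)² + (y − 46.0)² = 24.40²; (x + 53.9)² + (y + 1.3)² = 42.00².
Subtracting the Site 0 equation from the Site 1 and Site 2 equations removes the quadratic terms:
38.0 x + 341.6 y = 10872.69
107.8 x + 247.0 y = 2609.51
Solving the 2×2 system: x ≈ -65.4, y ≈ 39.1 km.

(-65.4, 39.1)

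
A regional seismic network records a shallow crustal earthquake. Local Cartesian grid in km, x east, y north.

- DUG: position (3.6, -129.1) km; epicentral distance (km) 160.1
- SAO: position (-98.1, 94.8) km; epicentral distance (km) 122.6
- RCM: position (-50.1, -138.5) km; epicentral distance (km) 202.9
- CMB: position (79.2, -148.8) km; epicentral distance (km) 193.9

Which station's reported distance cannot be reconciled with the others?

RCM

Solve using three stations at a time. Using DUG, SAO, CMB (subtract circle equations pairwise → linear system) gives (x, y) ≈ (6.5, 31.0).
Distances from that point to each station vs reported:
  DUG: calculated 160.1 vs reported 160.1 → residual 0.0 km
  SAO: calculated 122.6 vs reported 122.6 → residual 0.0 km
  RCM: calculated 178.7 vs reported 202.9 → residual 24.2 km
  CMB: calculated 193.9 vs reported 193.9 → residual 0.0 km
DUG, SAO, CMB are mutually consistent (residuals ≈ 0); RCM is off by 24.2 km.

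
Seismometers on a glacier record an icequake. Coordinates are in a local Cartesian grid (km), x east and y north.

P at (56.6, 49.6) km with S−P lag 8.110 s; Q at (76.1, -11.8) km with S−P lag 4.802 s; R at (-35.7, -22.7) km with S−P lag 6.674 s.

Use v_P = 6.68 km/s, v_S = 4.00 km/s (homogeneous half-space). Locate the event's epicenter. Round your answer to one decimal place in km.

30.7 km east, -27.0 km north

Distance from S−P lag: d = Δt · v_P v_S / (v_P − v_S) = Δt · (6.68·4.00)/(6.68−4.00) ≈ 9.9701·Δt.
So d_P = 80.86, d_Q = 47.88, d_R = 66.54 km.
Circle about each station: (x − 56.6)² + (y − 49.6)² = 80.86²; (x − 76.1)² + (y + 11.8)² = 47.88²; (x + 35.7)² + (y + 22.7)² = 66.54².
Subtracting the P equation from the Q and R equations removes the quadratic terms:
39.0 x − 122.8 y = 4512.58
-184.6 x − 144.6 y = -1763.17
Solving the 2×2 system: x ≈ 30.7, y ≈ -27.0 km.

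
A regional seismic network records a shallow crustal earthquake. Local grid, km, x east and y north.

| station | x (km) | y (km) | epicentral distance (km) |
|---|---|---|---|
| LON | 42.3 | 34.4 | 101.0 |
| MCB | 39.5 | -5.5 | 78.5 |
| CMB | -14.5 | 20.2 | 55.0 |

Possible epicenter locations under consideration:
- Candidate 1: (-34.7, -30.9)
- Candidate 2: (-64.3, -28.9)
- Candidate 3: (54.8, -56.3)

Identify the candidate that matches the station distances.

Candidate 1

For each candidate, compare |candidate − station| to the reported distance:
Candidate 1: residuals LON 0.0, MCB 0.1, CMB 0.1 → max 0.1 km
Candidate 2: residuals LON 23.0, MCB 27.9, CMB 14.9 → max 27.9 km
Candidate 3: residuals LON 9.4, MCB 25.4, CMB 48.2 → max 48.2 km
Only Candidate 1 has all residuals ≈ 0.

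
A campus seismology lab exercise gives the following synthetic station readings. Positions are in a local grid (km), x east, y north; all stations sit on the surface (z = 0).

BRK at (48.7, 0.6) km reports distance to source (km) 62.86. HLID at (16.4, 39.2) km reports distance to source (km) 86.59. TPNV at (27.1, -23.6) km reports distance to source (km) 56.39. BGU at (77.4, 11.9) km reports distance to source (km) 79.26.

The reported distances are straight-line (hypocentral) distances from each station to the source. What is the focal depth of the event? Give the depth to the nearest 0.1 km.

Each station gives a sphere (x−x_i)² + (y−y_i)² + z² = d_i² (stations at z=0).
Subtracting the BRK sphere from HLID and TPNV: z² cancels, leaving linear equations in x and y:
-64.6 x + 77.2 y = -4112.90
-43.2 x − 48.4 y = -309.13
Solving: x ≈ 34.500, y ≈ -24.407 km (keep extra digits for the depth step; rounded: 34.5, -24.4).
Then from the BRK sphere: z² = 62.86² − (x − 48.7)² − (y − 0.6)² with x = 34.500, y = -24.407, so z ≈ 55.896 ≈ 55.9 km.

z ≈ 55.9 km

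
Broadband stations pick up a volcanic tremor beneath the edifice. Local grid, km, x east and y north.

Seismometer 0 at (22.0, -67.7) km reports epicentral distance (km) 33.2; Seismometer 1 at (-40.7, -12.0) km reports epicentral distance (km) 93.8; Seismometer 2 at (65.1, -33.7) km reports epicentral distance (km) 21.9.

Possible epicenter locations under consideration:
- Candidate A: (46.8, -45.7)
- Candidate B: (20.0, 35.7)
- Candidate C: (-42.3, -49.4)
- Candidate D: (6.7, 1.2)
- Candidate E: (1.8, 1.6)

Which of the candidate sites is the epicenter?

Candidate A

For each candidate, compare |candidate − station| to the reported distance:
Candidate A: residuals Seismometer 0 0.0, Seismometer 1 0.0, Seismometer 2 0.0 → max 0.0 km
Candidate B: residuals Seismometer 0 70.2, Seismometer 1 16.6, Seismometer 2 60.9 → max 70.2 km
Candidate C: residuals Seismometer 0 33.7, Seismometer 1 56.4, Seismometer 2 86.6 → max 86.6 km
Candidate D: residuals Seismometer 0 37.4, Seismometer 1 44.6, Seismometer 2 46.1 → max 46.1 km
Candidate E: residuals Seismometer 0 39.0, Seismometer 1 49.2, Seismometer 2 50.6 → max 50.6 km
Only Candidate A has all residuals ≈ 0.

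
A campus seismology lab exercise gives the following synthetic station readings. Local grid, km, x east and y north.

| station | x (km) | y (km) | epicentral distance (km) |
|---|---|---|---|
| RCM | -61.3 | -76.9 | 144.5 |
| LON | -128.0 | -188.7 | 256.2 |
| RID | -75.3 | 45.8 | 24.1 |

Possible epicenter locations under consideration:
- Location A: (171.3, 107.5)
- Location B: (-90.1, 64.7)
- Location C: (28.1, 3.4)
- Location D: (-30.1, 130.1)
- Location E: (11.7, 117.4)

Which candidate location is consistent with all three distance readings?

Location B

For each candidate, compare |candidate − station| to the reported distance:
Location A: residuals RCM 152.3, LON 164.9, RID 230.1 → max 230.1 km
Location B: residuals RCM 0.0, LON 0.0, RID 0.1 → max 0.1 km
Location C: residuals RCM 24.3, LON 8.7, RID 87.7 → max 87.7 km
Location D: residuals RCM 64.8, LON 77.3, RID 71.6 → max 77.3 km
Location E: residuals RCM 63.1, LON 80.3, RID 88.6 → max 88.6 km
Only Location B has all residuals ≈ 0.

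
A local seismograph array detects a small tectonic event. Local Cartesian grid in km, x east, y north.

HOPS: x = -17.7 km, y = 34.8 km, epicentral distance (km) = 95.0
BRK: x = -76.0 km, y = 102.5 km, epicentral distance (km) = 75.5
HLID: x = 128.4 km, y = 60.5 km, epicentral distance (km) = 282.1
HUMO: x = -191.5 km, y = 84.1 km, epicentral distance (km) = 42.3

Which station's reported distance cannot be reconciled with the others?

Solve using three stations at a time. Using BRK, HLID, HUMO (subtract circle equations pairwise → linear system) gives (x, y) ≈ (-151.3, 97.2).
Distances from that point to each station vs reported:
  HOPS: calculated 147.5 vs reported 95.0 → residual 52.5 km
  BRK: calculated 75.5 vs reported 75.5 → residual 0.0 km
  HLID: calculated 282.1 vs reported 282.1 → residual 0.0 km
  HUMO: calculated 42.3 vs reported 42.3 → residual 0.0 km
BRK, HLID, HUMO are mutually consistent (residuals ≈ 0); HOPS is off by 52.5 km.

HOPS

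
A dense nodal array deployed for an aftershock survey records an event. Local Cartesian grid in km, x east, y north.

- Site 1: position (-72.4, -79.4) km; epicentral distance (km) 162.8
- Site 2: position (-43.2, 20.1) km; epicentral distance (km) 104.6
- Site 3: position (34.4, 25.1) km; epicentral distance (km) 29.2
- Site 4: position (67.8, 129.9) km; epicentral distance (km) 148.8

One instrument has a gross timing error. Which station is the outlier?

Solve using three stations at a time. Using Site 1, Site 2, Site 3 (subtract circle equations pairwise → linear system) gives (x, y) ≈ (61.2, 13.6).
Distances from that point to each station vs reported:
  Site 1: calculated 162.8 vs reported 162.8 → residual 0.0 km
  Site 2: calculated 104.6 vs reported 104.6 → residual 0.0 km
  Site 3: calculated 29.1 vs reported 29.2 → residual 0.1 km
  Site 4: calculated 116.5 vs reported 148.8 → residual 32.3 km
Site 1, Site 2, Site 3 are mutually consistent (residuals ≈ 0); Site 4 is off by 32.3 km.

Site 4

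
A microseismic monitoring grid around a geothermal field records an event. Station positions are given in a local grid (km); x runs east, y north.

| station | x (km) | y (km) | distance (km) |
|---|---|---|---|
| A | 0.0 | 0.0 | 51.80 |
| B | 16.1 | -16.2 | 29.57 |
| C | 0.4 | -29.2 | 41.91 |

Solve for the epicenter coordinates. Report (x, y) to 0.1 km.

Circle about each station: x² + y² = 51.80²; (x − 16.1)² + (y + 16.2)² = 29.57²; (x − 0.4)² + (y + 29.2)² = 41.91².
Subtracting the A equation from the B and C equations removes the quadratic terms:
32.2 x − 32.4 y = 2330.51
0.8 x − 58.4 y = 1779.59
Solving the 2×2 system: x ≈ 42.3, y ≈ -29.9 km.

42.3 km east, -29.9 km north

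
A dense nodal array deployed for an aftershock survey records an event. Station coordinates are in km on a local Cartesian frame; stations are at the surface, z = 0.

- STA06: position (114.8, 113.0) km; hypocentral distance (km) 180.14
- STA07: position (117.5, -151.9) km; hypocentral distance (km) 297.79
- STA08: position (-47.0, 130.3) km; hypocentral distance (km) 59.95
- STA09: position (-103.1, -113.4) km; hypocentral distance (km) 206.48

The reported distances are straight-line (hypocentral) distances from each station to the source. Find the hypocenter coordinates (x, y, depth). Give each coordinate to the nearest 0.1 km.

(-59.2, 84.9, 37.2)

Each station gives a sphere (x−x_i)² + (y−y_i)² + z² = d_i² (stations at z=0).
Subtracting the STA06 sphere from STA07 and STA08: z² cancels, leaving linear equations in x and y:
5.4 x − 529.8 y = -45296.64
-323.6 x + 34.6 y = 22095.47
Solving: x ≈ -59.203, y ≈ 84.894 km (keep extra digits for the depth step; rounded: -59.2, 84.9).
Then from the STA06 sphere: z² = 180.14² − (x − 114.8)² − (y − 113.0)² with x = -59.203, y = 84.894, so z ≈ 37.194 ≈ 37.2 km.
Check against STA09 (with the unrounded solution): distance 206.47 ≈ 206.48 km. ✓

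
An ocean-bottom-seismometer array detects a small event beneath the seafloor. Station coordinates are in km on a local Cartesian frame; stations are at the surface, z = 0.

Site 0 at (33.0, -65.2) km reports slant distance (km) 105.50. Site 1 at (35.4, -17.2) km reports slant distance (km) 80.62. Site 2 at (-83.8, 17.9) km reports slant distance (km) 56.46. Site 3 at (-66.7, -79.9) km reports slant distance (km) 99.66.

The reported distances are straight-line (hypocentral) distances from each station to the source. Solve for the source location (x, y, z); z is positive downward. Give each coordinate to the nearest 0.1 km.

(-35.1, 10.5, 27.6)

Each station gives a sphere (x−x_i)² + (y−y_i)² + z² = d_i² (stations at z=0).
Subtracting the Site 0 sphere from Site 1 and Site 2: z² cancels, leaving linear equations in x and y:
4.8 x + 96.0 y = 839.63
-233.6 x + 166.2 y = 9945.33
Solving: x ≈ -35.103, y ≈ 10.501 km (keep extra digits for the depth step; rounded: -35.1, 10.5).
Then from the Site 0 sphere: z² = 105.50² − (x − 33.0)² − (y + 65.2)² with x = -35.103, y = 10.501, so z ≈ 27.597 ≈ 27.6 km.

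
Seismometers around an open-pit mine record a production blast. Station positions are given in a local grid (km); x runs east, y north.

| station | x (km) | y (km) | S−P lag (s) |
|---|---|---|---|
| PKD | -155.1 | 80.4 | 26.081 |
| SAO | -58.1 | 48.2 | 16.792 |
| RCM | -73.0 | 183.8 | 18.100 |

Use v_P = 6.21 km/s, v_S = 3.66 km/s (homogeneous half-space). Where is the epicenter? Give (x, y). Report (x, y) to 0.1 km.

Distance from S−P lag: d = Δt · v_P v_S / (v_P − v_S) = Δt · (6.21·3.66)/(6.21−3.66) ≈ 8.9132·Δt.
So d_PKD = 232.46, d_SAO = 149.67, d_RCM = 161.33 km.
Circle about each station: (x + 155.1)² + (y − 80.4)² = 232.46²; (x + 58.1)² + (y − 48.2)² = 149.67²; (x + 73.0)² + (y − 183.8)² = 161.33².
Subtracting the PKD equation from the SAO and RCM equations removes the quadratic terms:
194.0 x − 64.4 y = 6815.22
164.2 x + 206.8 y = 36601.55
Solving the 2×2 system: x ≈ 74.3, y ≈ 118.0 km.

(74.3, 118.0)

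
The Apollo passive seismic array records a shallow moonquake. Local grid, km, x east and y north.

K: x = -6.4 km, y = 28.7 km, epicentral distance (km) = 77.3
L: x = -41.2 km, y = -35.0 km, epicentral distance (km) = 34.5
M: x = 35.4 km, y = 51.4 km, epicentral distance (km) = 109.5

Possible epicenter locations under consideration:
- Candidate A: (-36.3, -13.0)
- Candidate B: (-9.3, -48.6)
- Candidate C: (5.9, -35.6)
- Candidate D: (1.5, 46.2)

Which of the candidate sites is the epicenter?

Candidate B

For each candidate, compare |candidate − station| to the reported distance:
Candidate A: residuals K 26.0, L 12.0, M 13.1 → max 26.0 km
Candidate B: residuals K 0.1, L 0.2, M 0.0 → max 0.2 km
Candidate C: residuals K 11.8, L 12.6, M 17.6 → max 17.6 km
Candidate D: residuals K 58.1, L 57.2, M 75.2 → max 75.2 km
Only Candidate B has all residuals ≈ 0.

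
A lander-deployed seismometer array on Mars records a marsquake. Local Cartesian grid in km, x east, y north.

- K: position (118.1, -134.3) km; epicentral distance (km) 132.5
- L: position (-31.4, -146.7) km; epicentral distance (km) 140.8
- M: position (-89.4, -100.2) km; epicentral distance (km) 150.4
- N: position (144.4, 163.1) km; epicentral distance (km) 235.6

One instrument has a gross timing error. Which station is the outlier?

N

Solve using three stations at a time. Using K, L, M (subtract circle equations pairwise → linear system) gives (x, y) ≈ (41.5, -26.4).
Distances from that point to each station vs reported:
  K: calculated 132.3 vs reported 132.5 → residual 0.2 km
  L: calculated 140.6 vs reported 140.8 → residual 0.2 km
  M: calculated 150.2 vs reported 150.4 → residual 0.2 km
  N: calculated 215.7 vs reported 235.6 → residual 19.9 km
K, L, M are mutually consistent (residuals ≈ 0); N is off by 19.9 km.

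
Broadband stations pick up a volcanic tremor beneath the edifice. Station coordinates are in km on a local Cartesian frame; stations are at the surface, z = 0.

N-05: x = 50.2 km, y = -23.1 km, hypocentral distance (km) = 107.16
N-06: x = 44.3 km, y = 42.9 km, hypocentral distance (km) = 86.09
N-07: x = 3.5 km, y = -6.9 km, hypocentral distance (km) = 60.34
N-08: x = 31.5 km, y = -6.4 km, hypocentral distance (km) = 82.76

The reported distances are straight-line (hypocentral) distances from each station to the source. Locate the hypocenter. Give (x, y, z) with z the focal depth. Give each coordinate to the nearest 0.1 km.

x ≈ -40.5 km, y ≈ 32.9 km, depth ≈ 11.0 km

Each station gives a sphere (x−x_i)² + (y−y_i)² + z² = d_i² (stations at z=0).
Subtracting the N-05 sphere from N-06 and N-07: z² cancels, leaving linear equations in x and y:
-11.8 x + 132.0 y = 4821.03
-93.4 x + 32.4 y = 4848.56
Solving: x ≈ -40.498, y ≈ 32.903 km (keep extra digits for the depth step; rounded: -40.5, 32.9).
Then from the N-05 sphere: z² = 107.16² − (x − 50.2)² − (y + 23.1)² with x = -40.498, y = 32.903, so z ≈ 10.991 ≈ 11.0 km.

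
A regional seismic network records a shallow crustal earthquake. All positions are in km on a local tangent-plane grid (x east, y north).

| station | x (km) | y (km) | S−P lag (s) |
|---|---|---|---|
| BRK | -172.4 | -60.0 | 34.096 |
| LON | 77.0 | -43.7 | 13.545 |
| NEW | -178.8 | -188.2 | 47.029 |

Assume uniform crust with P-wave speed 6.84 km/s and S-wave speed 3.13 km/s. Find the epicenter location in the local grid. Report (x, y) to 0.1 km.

14.1 km east, 2.7 km north

Distance from S−P lag: d = Δt · v_P v_S / (v_P − v_S) = Δt · (6.84·3.13)/(6.84−3.13) ≈ 5.7707·Δt.
So d_BRK = 196.76, d_LON = 78.16, d_NEW = 271.39 km.
Circle about each station: (x + 172.4)² + (y + 60.0)² = 196.76²; (x − 77.0)² + (y + 43.7)² = 78.16²; (x + 178.8)² + (y + 188.2)² = 271.39².
Subtracting pairs of circle equations eliminates x²+y² and gives linear equations (the radical axes):
498.8 x + 32.6 y = 7122.44
-12.8 x − 256.4 y = -871.11
Solving the 2×2 system: x ≈ 14.1, y ≈ 2.7 km.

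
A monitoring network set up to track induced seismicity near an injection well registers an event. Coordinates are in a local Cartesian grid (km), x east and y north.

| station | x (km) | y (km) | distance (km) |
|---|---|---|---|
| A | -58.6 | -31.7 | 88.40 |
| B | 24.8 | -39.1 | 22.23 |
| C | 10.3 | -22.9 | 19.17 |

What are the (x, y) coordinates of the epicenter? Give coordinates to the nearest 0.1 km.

Circle about each station: (x + 58.6)² + (y + 31.7)² = 88.40²; (x − 24.8)² + (y + 39.1)² = 22.23²; (x − 10.3)² + (y + 22.9)² = 19.17².
Subtracting pairs of circle equations eliminates x²+y² and gives linear equations (the radical axes):
166.8 x − 14.8 y = 5025.39
137.8 x + 17.6 y = 3638.72
Solving the 2×2 system: x ≈ 28.6, y ≈ -17.2 km.

28.6 km east, -17.2 km north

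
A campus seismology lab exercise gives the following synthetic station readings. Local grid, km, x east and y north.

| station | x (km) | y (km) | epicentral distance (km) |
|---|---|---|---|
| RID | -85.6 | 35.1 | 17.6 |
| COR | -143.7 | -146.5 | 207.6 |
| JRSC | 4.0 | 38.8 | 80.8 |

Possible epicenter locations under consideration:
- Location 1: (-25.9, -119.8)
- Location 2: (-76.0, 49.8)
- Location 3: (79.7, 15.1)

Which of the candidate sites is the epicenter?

For each candidate, compare |candidate − station| to the reported distance:
Location 1: residuals RID 148.4, COR 86.8, JRSC 80.6 → max 148.4 km
Location 2: residuals RID 0.0, COR 0.0, JRSC 0.0 → max 0.0 km
Location 3: residuals RID 148.9, COR 68.1, JRSC 1.5 → max 148.9 km
Only Location 2 has all residuals ≈ 0.

Location 2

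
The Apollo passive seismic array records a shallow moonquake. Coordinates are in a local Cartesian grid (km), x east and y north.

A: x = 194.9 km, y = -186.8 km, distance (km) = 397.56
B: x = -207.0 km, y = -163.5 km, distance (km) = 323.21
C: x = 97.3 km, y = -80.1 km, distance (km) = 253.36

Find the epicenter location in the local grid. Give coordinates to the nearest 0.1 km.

(-55.5, 122.0)

Circle about each station: (x − 194.9)² + (y + 186.8)² = 397.56²; (x + 207.0)² + (y + 163.5)² = 323.21²; (x − 97.3)² + (y + 80.1)² = 253.36².
Subtracting pairs of circle equations eliminates x²+y² and gives linear equations (the radical axes):
-803.8 x + 46.6 y = 50290.25
-195.2 x + 213.4 y = 36865.71
Solving the 2×2 system: x ≈ -55.5, y ≈ 122.0 km.
Check against A (with the unrounded x, y): √((x − 194.9)²+(y + 186.8)²) = 397.56 ≈ 397.56 km. ✓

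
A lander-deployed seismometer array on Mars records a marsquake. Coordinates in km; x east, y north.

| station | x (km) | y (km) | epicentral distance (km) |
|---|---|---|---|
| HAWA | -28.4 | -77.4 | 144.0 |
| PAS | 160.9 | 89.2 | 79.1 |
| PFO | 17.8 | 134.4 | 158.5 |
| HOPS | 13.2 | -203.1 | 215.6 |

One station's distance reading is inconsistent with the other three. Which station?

PAS

Solve using three stations at a time. Using HAWA, PFO, HOPS (subtract circle equations pairwise → linear system) gives (x, y) ≈ (95.3, -3.8).
Distances from that point to each station vs reported:
  HAWA: calculated 143.9 vs reported 144.0 → residual 0.1 km
  PAS: calculated 113.8 vs reported 79.1 → residual 34.7 km
  PFO: calculated 158.4 vs reported 158.5 → residual 0.1 km
  HOPS: calculated 215.5 vs reported 215.6 → residual 0.1 km
HAWA, PFO, HOPS are mutually consistent (residuals ≈ 0); PAS is off by 34.7 km.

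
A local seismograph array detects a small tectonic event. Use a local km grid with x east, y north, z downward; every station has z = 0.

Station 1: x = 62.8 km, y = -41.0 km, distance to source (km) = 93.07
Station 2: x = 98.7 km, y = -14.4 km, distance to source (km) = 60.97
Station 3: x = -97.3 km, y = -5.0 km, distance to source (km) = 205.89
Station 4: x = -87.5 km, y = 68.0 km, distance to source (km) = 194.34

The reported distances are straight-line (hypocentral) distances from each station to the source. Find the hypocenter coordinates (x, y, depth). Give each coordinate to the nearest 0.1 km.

x ≈ 101.6 km, y ≈ 37.1 km, depth ≈ 32.5 km

Each station gives a sphere (x−x_i)² + (y−y_i)² + z² = d_i² (stations at z=0).
Subtracting the Station 1 sphere from Station 2 and Station 3: z² cancels, leaving linear equations in x and y:
71.8 x + 53.2 y = 9268.89
-320.2 x + 72.0 y = -29861.22
Solving: x ≈ 101.601, y ≈ 37.104 km (keep extra digits for the depth step; rounded: 101.6, 37.1).
Then from the Station 1 sphere: z² = 93.07² − (x − 62.8)² − (y + 41.0)² with x = 101.601, y = 37.104, so z ≈ 32.500 ≈ 32.5 km.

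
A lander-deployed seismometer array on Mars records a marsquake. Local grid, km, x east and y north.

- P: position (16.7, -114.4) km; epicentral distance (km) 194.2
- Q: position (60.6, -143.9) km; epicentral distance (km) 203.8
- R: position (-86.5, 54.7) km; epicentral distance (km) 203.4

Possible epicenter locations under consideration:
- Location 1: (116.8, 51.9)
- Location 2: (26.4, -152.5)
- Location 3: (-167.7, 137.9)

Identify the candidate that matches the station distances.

For each candidate, compare |candidate − station| to the reported distance:
Location 1: residuals P 0.1, Q 0.1, R 0.1 → max 0.1 km
Location 2: residuals P 154.9, Q 168.5, R 32.6 → max 168.5 km
Location 3: residuals P 118.3, Q 158.9, R 87.1 → max 158.9 km
Only Location 1 has all residuals ≈ 0.

Location 1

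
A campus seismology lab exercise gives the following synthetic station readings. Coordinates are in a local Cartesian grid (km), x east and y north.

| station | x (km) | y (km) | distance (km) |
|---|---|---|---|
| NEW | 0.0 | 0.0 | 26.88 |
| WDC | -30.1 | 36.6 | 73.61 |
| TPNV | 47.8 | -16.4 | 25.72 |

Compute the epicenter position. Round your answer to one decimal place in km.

22.1 km east, -15.3 km north

Circle about each station: x² + y² = 26.88²; (x + 30.1)² + (y − 36.6)² = 73.61²; (x − 47.8)² + (y + 16.4)² = 25.72².
Subtracting the NEW equation from the WDC and TPNV equations removes the quadratic terms:
-60.2 x + 73.2 y = -2450.33
95.6 x − 32.8 y = 2614.82
Solving the 2×2 system: x ≈ 22.1, y ≈ -15.3 km.
Check against NEW (with the unrounded x, y): √(x²+y²) = 26.88 ≈ 26.88 km. ✓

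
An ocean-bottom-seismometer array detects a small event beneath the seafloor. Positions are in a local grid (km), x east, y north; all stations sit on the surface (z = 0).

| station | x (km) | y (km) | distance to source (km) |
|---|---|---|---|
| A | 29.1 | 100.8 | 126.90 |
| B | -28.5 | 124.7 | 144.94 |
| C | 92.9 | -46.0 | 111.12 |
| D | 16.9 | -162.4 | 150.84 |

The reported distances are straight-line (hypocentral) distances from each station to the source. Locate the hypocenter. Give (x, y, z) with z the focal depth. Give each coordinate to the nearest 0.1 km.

x ≈ -10.8 km, y ≈ -16.6 km, depth ≈ 27.0 km

Each station gives a sphere (x−x_i)² + (y−y_i)² + z² = d_i² (stations at z=0).
Subtracting the A sphere from B and C: z² cancels, leaving linear equations in x and y:
-115.2 x + 47.8 y = 450.90
127.6 x − 293.6 y = 3494.92
Solving: x ≈ -10.801, y ≈ -16.598 km (keep extra digits for the depth step; rounded: -10.8, -16.6).
Then from the A sphere: z² = 126.90² − (x − 29.1)² − (y − 100.8)² with x = -10.801, y = -16.598, so z ≈ 27.004 ≈ 27.0 km.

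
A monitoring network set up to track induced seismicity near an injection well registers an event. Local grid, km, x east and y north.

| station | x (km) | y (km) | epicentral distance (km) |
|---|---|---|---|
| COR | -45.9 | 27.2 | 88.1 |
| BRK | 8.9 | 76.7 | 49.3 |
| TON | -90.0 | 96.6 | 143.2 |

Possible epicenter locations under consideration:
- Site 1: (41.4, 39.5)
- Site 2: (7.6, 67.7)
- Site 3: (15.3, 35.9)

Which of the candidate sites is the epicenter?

For each candidate, compare |candidate − station| to the reported distance:
Site 1: residuals COR 0.1, BRK 0.1, TON 0.1 → max 0.1 km
Site 2: residuals COR 21.0, BRK 40.2, TON 41.4 → max 41.4 km
Site 3: residuals COR 26.3, BRK 8.0, TON 21.7 → max 26.3 km
Only Site 1 has all residuals ≈ 0.

Site 1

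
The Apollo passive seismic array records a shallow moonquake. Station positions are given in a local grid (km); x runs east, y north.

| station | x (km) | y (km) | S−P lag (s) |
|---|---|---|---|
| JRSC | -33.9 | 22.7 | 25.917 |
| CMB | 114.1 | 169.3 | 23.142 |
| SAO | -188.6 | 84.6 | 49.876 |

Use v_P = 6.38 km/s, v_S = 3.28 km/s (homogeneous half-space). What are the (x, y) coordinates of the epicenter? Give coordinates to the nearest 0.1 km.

Distance from S−P lag: d = Δt · v_P v_S / (v_P − v_S) = Δt · (6.38·3.28)/(6.38−3.28) ≈ 6.7505·Δt.
So d_JRSC = 174.95, d_CMB = 156.22, d_SAO = 336.69 km.
Circle about each station: (x + 33.9)² + (y − 22.7)² = 174.95²; (x − 114.1)² + (y − 169.3)² = 156.22²; (x + 188.6)² + (y − 84.6)² = 336.69².
Subtracting the JRSC equation from the CMB and SAO equations removes the quadratic terms:
296.0 x + 293.2 y = 46219.61
-309.4 x + 123.8 y = -41690.03
Solving the 2×2 system: x ≈ 140.9, y ≈ 15.4 km.

(140.9, 15.4)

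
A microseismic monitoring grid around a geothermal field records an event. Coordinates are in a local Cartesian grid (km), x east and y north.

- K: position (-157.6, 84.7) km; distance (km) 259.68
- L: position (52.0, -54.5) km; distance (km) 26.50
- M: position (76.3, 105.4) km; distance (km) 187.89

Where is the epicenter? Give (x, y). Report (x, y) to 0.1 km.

Circle about each station: (x + 157.6)² + (y − 84.7)² = 259.68²; (x − 52.0)² + (y + 54.5)² = 26.50²; (x − 76.3)² + (y − 105.4)² = 187.89².
Subtracting the K equation from the L and M equations removes the quadratic terms:
419.2 x − 278.4 y = 40393.85
467.8 x + 41.4 y = 17050.05
Solving the 2×2 system: x ≈ 43.5, y ≈ -79.6 km.

43.5 km east, -79.6 km north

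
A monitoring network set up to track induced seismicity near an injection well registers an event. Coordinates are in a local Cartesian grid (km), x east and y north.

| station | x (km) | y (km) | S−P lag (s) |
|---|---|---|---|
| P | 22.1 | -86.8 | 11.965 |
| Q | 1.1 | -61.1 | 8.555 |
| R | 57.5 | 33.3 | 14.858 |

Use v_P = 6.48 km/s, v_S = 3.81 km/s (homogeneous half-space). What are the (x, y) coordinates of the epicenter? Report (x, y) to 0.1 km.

x ≈ -68.0 km, y ≈ -22.6 km

Distance from S−P lag: d = Δt · v_P v_S / (v_P − v_S) = Δt · (6.48·3.81)/(6.48−3.81) ≈ 9.2467·Δt.
So d_P = 110.64, d_Q = 79.11, d_R = 137.39 km.
Circle about each station: (x − 22.1)² + (y + 86.8)² = 110.64²; (x − 1.1)² + (y + 61.1)² = 79.11²; (x − 57.5)² + (y − 33.3)² = 137.39².
Subtracting the P equation from the Q and R equations removes the quadratic terms:
-42.0 x + 51.4 y = 1694.59
70.8 x + 240.2 y = -10242.31
Solving the 2×2 system: x ≈ -68.0, y ≈ -22.6 km.
Check against P (with the unrounded x, y): √((x − 22.1)²+(y + 86.8)²) = 110.64 ≈ 110.64 km. ✓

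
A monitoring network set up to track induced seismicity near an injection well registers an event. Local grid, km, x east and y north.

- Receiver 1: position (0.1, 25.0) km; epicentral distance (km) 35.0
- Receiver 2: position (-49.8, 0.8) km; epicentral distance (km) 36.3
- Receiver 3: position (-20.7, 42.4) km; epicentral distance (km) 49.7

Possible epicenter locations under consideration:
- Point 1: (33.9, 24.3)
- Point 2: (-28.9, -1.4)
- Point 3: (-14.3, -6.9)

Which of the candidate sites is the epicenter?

For each candidate, compare |candidate − station| to the reported distance:
Point 1: residuals Receiver 1 1.2, Receiver 2 50.6, Receiver 3 7.8 → max 50.6 km
Point 2: residuals Receiver 1 4.2, Receiver 2 15.3, Receiver 3 5.1 → max 15.3 km
Point 3: residuals Receiver 1 0.0, Receiver 2 0.0, Receiver 3 0.0 → max 0.0 km
Only Point 3 has all residuals ≈ 0.

Point 3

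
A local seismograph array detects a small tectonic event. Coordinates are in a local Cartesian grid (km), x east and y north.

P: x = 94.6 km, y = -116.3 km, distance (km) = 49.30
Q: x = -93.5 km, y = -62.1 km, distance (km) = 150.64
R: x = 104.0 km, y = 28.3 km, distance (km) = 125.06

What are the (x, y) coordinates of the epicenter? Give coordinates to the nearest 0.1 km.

Circle about each station: (x − 94.6)² + (y + 116.3)² = 49.30²; (x + 93.5)² + (y + 62.1)² = 150.64²; (x − 104.0)² + (y − 28.3)² = 125.06².
Subtracting pairs of circle equations eliminates x²+y² and gives linear equations (the radical axes):
-376.2 x + 108.4 y = -30138.11
18.8 x + 289.2 y = -24067.47
Solving the 2×2 system: x ≈ 55.1, y ≈ -86.8 km.

55.1 km east, -86.8 km north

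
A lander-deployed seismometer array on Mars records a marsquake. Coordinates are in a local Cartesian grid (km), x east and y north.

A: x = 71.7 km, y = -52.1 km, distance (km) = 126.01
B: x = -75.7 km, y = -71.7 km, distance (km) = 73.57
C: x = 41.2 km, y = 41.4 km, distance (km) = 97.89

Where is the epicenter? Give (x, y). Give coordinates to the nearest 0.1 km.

(-45.1, -4.8)

Circle about each station: (x − 71.7)² + (y + 52.1)² = 126.01²; (x + 75.7)² + (y + 71.7)² = 73.57²; (x − 41.2)² + (y − 41.4)² = 97.89².
Subtracting pairs of circle equations eliminates x²+y² and gives linear equations (the radical axes):
-294.8 x − 39.2 y = 13482.06
-61.0 x + 187.0 y = 1852.17
Solving the 2×2 system: x ≈ -45.1, y ≈ -4.8 km.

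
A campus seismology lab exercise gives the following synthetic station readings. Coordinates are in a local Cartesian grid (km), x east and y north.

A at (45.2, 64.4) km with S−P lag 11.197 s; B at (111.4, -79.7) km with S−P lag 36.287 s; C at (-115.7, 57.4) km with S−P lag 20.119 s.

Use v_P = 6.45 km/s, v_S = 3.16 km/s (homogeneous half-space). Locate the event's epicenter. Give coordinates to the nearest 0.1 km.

(-4.2, 113.1)

Distance from S−P lag: d = Δt · v_P v_S / (v_P − v_S) = Δt · (6.45·3.16)/(6.45−3.16) ≈ 6.1951·Δt.
So d_A = 69.37, d_B = 224.80, d_C = 124.64 km.
Circle about each station: (x − 45.2)² + (y − 64.4)² = 69.37²; (x − 111.4)² + (y + 79.7)² = 224.80²; (x + 115.7)² + (y − 57.4)² = 124.64².
Subtracting the A equation from the B and C equations removes the quadratic terms:
132.4 x − 288.2 y = -33151.19
-321.8 x − 14.0 y = -232.08
Solving the 2×2 system: x ≈ -4.2, y ≈ 113.1 km.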